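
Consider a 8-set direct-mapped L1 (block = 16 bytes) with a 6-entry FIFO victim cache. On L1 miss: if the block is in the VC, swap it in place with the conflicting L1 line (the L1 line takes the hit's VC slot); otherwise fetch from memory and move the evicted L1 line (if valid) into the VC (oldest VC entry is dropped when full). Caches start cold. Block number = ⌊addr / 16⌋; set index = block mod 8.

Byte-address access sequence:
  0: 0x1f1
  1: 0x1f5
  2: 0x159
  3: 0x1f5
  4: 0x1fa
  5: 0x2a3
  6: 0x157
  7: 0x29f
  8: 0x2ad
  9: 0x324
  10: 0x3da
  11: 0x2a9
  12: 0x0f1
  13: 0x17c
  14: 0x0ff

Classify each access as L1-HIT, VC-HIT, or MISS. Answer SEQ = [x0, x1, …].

SEQ = [MISS, L1-HIT, MISS, L1-HIT, L1-HIT, MISS, L1-HIT, MISS, L1-HIT, MISS, MISS, VC-HIT, MISS, MISS, VC-HIT]

0: 0x1f1 (blk 31, set 7) → MISS  vc=[]
1: 0x1f5 (blk 31, set 7) → L1-HIT  vc=[]
2: 0x159 (blk 21, set 5) → MISS  vc=[]
3: 0x1f5 (blk 31, set 7) → L1-HIT  vc=[]
4: 0x1fa (blk 31, set 7) → L1-HIT  vc=[]
5: 0x2a3 (blk 42, set 2) → MISS  vc=[]
6: 0x157 (blk 21, set 5) → L1-HIT  vc=[]
7: 0x29f (blk 41, set 1) → MISS  vc=[]
8: 0x2ad (blk 42, set 2) → L1-HIT  vc=[]
9: 0x324 (blk 50, set 2) → MISS  vc=[42]
10: 0x3da (blk 61, set 5) → MISS  vc=[42, 21]
11: 0x2a9 (blk 42, set 2) → VC-HIT  vc=[50, 21]
12: 0xf1 (blk 15, set 7) → MISS  vc=[50, 21, 31]
13: 0x17c (blk 23, set 7) → MISS  vc=[50, 21, 31, 15]
14: 0xff (blk 15, set 7) → VC-HIT  vc=[50, 21, 31, 23]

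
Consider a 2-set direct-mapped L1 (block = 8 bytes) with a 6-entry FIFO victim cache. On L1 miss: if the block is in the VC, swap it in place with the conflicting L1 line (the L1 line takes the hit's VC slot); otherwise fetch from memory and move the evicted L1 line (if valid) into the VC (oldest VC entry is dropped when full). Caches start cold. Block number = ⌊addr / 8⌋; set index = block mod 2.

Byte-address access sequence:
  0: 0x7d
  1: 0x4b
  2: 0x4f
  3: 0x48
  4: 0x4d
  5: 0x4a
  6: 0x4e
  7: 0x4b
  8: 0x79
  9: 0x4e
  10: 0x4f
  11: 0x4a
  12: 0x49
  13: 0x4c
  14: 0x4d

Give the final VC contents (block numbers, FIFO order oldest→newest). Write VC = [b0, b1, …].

VC = [15]

0: 0x7d (blk 15, set 1) → MISS  vc=[]
1: 0x4b (blk 9, set 1) → MISS  vc=[15]
2: 0x4f (blk 9, set 1) → L1-HIT  vc=[15]
3: 0x48 (blk 9, set 1) → L1-HIT  vc=[15]
4: 0x4d (blk 9, set 1) → L1-HIT  vc=[15]
5: 0x4a (blk 9, set 1) → L1-HIT  vc=[15]
6: 0x4e (blk 9, set 1) → L1-HIT  vc=[15]
7: 0x4b (blk 9, set 1) → L1-HIT  vc=[15]
8: 0x79 (blk 15, set 1) → VC-HIT  vc=[9]
9: 0x4e (blk 9, set 1) → VC-HIT  vc=[15]
10: 0x4f (blk 9, set 1) → L1-HIT  vc=[15]
11: 0x4a (blk 9, set 1) → L1-HIT  vc=[15]
12: 0x49 (blk 9, set 1) → L1-HIT  vc=[15]
13: 0x4c (blk 9, set 1) → L1-HIT  vc=[15]
14: 0x4d (blk 9, set 1) → L1-HIT  vc=[15]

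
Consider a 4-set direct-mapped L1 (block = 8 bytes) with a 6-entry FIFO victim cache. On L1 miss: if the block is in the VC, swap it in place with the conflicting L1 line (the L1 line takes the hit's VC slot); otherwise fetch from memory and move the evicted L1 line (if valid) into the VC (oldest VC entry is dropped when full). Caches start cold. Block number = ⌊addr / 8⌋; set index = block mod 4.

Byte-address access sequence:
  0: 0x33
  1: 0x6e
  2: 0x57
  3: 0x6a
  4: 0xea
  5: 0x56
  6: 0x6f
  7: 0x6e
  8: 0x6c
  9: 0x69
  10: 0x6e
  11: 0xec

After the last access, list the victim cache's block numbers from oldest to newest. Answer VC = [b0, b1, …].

VC = [6, 13]

  [0] addr=0x33 blk=6 s=2: MISS | VC []
  [1] addr=0x6e blk=13 s=1: MISS | VC []
  [2] addr=0x57 blk=10 s=2: MISS | VC [6]
  [3] addr=0x6a blk=13 s=1: L1-HIT | VC [6]
  [4] addr=0xea blk=29 s=1: MISS | VC [6, 13]
  [5] addr=0x56 blk=10 s=2: L1-HIT | VC [6, 13]
  [6] addr=0x6f blk=13 s=1: VC-HIT | VC [6, 29]
  [7] addr=0x6e blk=13 s=1: L1-HIT | VC [6, 29]
  [8] addr=0x6c blk=13 s=1: L1-HIT | VC [6, 29]
  [9] addr=0x69 blk=13 s=1: L1-HIT | VC [6, 29]
  [10] addr=0x6e blk=13 s=1: L1-HIT | VC [6, 29]
  [11] addr=0xec blk=29 s=1: VC-HIT | VC [6, 13]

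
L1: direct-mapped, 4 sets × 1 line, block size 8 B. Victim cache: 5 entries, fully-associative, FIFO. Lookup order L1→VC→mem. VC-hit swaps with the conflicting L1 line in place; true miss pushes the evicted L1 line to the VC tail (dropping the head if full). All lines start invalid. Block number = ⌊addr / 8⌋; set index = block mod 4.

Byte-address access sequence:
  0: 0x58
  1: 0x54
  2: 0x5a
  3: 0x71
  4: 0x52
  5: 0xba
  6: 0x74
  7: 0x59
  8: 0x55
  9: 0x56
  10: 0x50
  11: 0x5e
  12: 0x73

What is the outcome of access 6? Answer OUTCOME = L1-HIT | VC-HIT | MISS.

OUTCOME = VC-HIT

#0 0x58→b11/s3 MISS; vc=[]
#1 0x54→b10/s2 MISS; vc=[]
#2 0x5a→b11/s3 L1-HIT; vc=[]
#3 0x71→b14/s2 MISS; vc=[10]
#4 0x52→b10/s2 VC-HIT; vc=[14]
#5 0xba→b23/s3 MISS; vc=[14,11]
#6 0x74→b14/s2 VC-HIT; vc=[10,11]
#7 0x59→b11/s3 VC-HIT; vc=[10,23]
#8 0x55→b10/s2 VC-HIT; vc=[14,23]
#9 0x56→b10/s2 L1-HIT; vc=[14,23]
#10 0x50→b10/s2 L1-HIT; vc=[14,23]
#11 0x5e→b11/s3 L1-HIT; vc=[14,23]
#12 0x73→b14/s2 VC-HIT; vc=[10,23]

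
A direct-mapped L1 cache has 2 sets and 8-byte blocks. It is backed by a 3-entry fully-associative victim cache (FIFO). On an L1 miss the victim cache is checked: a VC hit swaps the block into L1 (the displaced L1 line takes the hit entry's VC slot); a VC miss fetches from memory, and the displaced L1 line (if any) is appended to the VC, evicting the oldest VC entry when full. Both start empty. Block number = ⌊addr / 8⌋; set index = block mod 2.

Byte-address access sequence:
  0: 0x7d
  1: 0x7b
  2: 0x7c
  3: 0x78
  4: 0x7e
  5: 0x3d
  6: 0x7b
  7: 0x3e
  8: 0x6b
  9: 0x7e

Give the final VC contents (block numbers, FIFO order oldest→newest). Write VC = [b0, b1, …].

0: 0x7d (blk 15, set 1) → MISS  vc=[]
1: 0x7b (blk 15, set 1) → L1-HIT  vc=[]
2: 0x7c (blk 15, set 1) → L1-HIT  vc=[]
3: 0x78 (blk 15, set 1) → L1-HIT  vc=[]
4: 0x7e (blk 15, set 1) → L1-HIT  vc=[]
5: 0x3d (blk 7, set 1) → MISS  vc=[15]
6: 0x7b (blk 15, set 1) → VC-HIT  vc=[7]
7: 0x3e (blk 7, set 1) → VC-HIT  vc=[15]
8: 0x6b (blk 13, set 1) → MISS  vc=[15, 7]
9: 0x7e (blk 15, set 1) → VC-HIT  vc=[13, 7]

VC = [13, 7]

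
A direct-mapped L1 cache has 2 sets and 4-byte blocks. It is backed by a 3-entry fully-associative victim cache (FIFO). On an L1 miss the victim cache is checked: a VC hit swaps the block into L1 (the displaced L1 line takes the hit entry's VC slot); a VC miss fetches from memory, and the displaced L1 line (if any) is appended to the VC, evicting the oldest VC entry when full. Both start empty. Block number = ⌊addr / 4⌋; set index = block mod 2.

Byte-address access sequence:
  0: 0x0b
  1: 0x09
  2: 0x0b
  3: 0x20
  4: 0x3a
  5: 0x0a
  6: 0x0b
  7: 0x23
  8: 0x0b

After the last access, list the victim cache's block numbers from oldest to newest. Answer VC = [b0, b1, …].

0: 0xb (blk 2, set 0) → MISS  vc=[]
1: 0x9 (blk 2, set 0) → L1-HIT  vc=[]
2: 0xb (blk 2, set 0) → L1-HIT  vc=[]
3: 0x20 (blk 8, set 0) → MISS  vc=[2]
4: 0x3a (blk 14, set 0) → MISS  vc=[2, 8]
5: 0xa (blk 2, set 0) → VC-HIT  vc=[14, 8]
6: 0xb (blk 2, set 0) → L1-HIT  vc=[14, 8]
7: 0x23 (blk 8, set 0) → VC-HIT  vc=[14, 2]
8: 0xb (blk 2, set 0) → VC-HIT  vc=[14, 8]

VC = [14, 8]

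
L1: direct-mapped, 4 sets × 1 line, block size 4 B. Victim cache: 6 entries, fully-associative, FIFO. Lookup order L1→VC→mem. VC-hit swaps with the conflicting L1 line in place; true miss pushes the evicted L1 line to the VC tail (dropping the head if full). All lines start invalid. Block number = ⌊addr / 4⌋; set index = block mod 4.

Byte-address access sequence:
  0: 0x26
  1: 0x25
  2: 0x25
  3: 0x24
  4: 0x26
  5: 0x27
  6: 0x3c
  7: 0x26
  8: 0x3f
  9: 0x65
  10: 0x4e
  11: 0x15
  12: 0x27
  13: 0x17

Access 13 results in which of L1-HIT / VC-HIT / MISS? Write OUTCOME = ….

  [0] addr=0x26 blk=9 s=1: MISS | VC []
  [1] addr=0x25 blk=9 s=1: L1-HIT | VC []
  [2] addr=0x25 blk=9 s=1: L1-HIT | VC []
  [3] addr=0x24 blk=9 s=1: L1-HIT | VC []
  [4] addr=0x26 blk=9 s=1: L1-HIT | VC []
  [5] addr=0x27 blk=9 s=1: L1-HIT | VC []
  [6] addr=0x3c blk=15 s=3: MISS | VC []
  [7] addr=0x26 blk=9 s=1: L1-HIT | VC []
  [8] addr=0x3f blk=15 s=3: L1-HIT | VC []
  [9] addr=0x65 blk=25 s=1: MISS | VC [9]
  [10] addr=0x4e blk=19 s=3: MISS | VC [9, 15]
  [11] addr=0x15 blk=5 s=1: MISS | VC [9, 15, 25]
  [12] addr=0x27 blk=9 s=1: VC-HIT | VC [5, 15, 25]
  [13] addr=0x17 blk=5 s=1: VC-HIT | VC [9, 15, 25]

OUTCOME = VC-HIT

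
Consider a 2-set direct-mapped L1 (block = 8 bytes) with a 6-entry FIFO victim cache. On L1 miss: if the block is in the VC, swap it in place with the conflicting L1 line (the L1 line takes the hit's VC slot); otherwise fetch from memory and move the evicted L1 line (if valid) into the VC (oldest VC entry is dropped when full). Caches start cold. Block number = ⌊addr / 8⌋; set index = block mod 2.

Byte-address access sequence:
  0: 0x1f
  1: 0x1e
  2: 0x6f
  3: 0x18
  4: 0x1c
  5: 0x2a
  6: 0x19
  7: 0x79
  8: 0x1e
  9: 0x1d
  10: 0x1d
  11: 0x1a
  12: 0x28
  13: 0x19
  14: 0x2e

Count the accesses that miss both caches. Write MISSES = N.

MISSES = 4

#0 0x1f→b3/s1 MISS; vc=[]
#1 0x1e→b3/s1 L1-HIT; vc=[]
#2 0x6f→b13/s1 MISS; vc=[3]
#3 0x18→b3/s1 VC-HIT; vc=[13]
#4 0x1c→b3/s1 L1-HIT; vc=[13]
#5 0x2a→b5/s1 MISS; vc=[13,3]
#6 0x19→b3/s1 VC-HIT; vc=[13,5]
#7 0x79→b15/s1 MISS; vc=[13,5,3]
#8 0x1e→b3/s1 VC-HIT; vc=[13,5,15]
#9 0x1d→b3/s1 L1-HIT; vc=[13,5,15]
#10 0x1d→b3/s1 L1-HIT; vc=[13,5,15]
#11 0x1a→b3/s1 L1-HIT; vc=[13,5,15]
#12 0x28→b5/s1 VC-HIT; vc=[13,3,15]
#13 0x19→b3/s1 VC-HIT; vc=[13,5,15]
#14 0x2e→b5/s1 VC-HIT; vc=[13,3,15]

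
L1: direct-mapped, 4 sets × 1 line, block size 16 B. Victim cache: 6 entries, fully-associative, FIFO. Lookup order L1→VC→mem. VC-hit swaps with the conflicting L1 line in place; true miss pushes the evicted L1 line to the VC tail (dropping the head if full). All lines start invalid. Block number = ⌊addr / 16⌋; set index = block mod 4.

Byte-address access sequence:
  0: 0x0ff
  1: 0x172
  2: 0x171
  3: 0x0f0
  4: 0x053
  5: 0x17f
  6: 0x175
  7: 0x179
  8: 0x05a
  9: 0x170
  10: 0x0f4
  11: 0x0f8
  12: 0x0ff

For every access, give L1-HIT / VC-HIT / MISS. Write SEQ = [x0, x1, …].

SEQ = [MISS, MISS, L1-HIT, VC-HIT, MISS, VC-HIT, L1-HIT, L1-HIT, L1-HIT, L1-HIT, VC-HIT, L1-HIT, L1-HIT]

0: 0xff (blk 15, set 3) → MISS  vc=[]
1: 0x172 (blk 23, set 3) → MISS  vc=[15]
2: 0x171 (blk 23, set 3) → L1-HIT  vc=[15]
3: 0xf0 (blk 15, set 3) → VC-HIT  vc=[23]
4: 0x53 (blk 5, set 1) → MISS  vc=[23]
5: 0x17f (blk 23, set 3) → VC-HIT  vc=[15]
6: 0x175 (blk 23, set 3) → L1-HIT  vc=[15]
7: 0x179 (blk 23, set 3) → L1-HIT  vc=[15]
8: 0x5a (blk 5, set 1) → L1-HIT  vc=[15]
9: 0x170 (blk 23, set 3) → L1-HIT  vc=[15]
10: 0xf4 (blk 15, set 3) → VC-HIT  vc=[23]
11: 0xf8 (blk 15, set 3) → L1-HIT  vc=[23]
12: 0xff (blk 15, set 3) → L1-HIT  vc=[23]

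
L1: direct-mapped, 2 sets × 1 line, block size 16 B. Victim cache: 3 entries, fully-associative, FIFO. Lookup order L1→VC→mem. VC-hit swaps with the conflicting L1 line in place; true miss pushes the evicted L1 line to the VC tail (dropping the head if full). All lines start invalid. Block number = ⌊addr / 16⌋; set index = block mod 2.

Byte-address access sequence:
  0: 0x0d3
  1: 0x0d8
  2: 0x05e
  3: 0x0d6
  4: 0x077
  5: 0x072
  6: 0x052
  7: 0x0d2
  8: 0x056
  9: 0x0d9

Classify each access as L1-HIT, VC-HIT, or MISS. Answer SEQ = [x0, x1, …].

SEQ = [MISS, L1-HIT, MISS, VC-HIT, MISS, L1-HIT, VC-HIT, VC-HIT, VC-HIT, VC-HIT]

  [0] addr=0xd3 blk=13 s=1: MISS | VC []
  [1] addr=0xd8 blk=13 s=1: L1-HIT | VC []
  [2] addr=0x5e blk=5 s=1: MISS | VC [13]
  [3] addr=0xd6 blk=13 s=1: VC-HIT | VC [5]
  [4] addr=0x77 blk=7 s=1: MISS | VC [5, 13]
  [5] addr=0x72 blk=7 s=1: L1-HIT | VC [5, 13]
  [6] addr=0x52 blk=5 s=1: VC-HIT | VC [7, 13]
  [7] addr=0xd2 blk=13 s=1: VC-HIT | VC [7, 5]
  [8] addr=0x56 blk=5 s=1: VC-HIT | VC [7, 13]
  [9] addr=0xd9 blk=13 s=1: VC-HIT | VC [7, 5]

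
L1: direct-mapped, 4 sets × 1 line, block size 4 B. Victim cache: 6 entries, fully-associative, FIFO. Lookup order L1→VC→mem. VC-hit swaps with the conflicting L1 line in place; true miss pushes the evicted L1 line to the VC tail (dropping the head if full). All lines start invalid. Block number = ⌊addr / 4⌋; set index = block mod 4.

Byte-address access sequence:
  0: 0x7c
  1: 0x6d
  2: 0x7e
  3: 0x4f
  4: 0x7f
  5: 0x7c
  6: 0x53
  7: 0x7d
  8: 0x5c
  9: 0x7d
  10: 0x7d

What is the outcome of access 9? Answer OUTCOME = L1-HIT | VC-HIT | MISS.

OUTCOME = VC-HIT

  [0] addr=0x7c blk=31 s=3: MISS | VC []
  [1] addr=0x6d blk=27 s=3: MISS | VC [31]
  [2] addr=0x7e blk=31 s=3: VC-HIT | VC [27]
  [3] addr=0x4f blk=19 s=3: MISS | VC [27, 31]
  [4] addr=0x7f blk=31 s=3: VC-HIT | VC [27, 19]
  [5] addr=0x7c blk=31 s=3: L1-HIT | VC [27, 19]
  [6] addr=0x53 blk=20 s=0: MISS | VC [27, 19]
  [7] addr=0x7d blk=31 s=3: L1-HIT | VC [27, 19]
  [8] addr=0x5c blk=23 s=3: MISS | VC [27, 19, 31]
  [9] addr=0x7d blk=31 s=3: VC-HIT | VC [27, 19, 23]
  [10] addr=0x7d blk=31 s=3: L1-HIT | VC [27, 19, 23]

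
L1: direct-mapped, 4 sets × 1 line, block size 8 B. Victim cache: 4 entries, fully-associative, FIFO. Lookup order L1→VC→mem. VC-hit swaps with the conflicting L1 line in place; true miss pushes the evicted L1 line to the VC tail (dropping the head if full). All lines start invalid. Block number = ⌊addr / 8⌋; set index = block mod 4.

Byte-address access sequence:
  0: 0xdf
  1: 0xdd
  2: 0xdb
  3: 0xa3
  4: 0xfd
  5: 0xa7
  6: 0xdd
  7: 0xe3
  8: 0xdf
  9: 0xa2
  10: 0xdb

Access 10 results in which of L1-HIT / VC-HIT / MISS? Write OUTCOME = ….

0: 0xdf (blk 27, set 3) → MISS  vc=[]
1: 0xdd (blk 27, set 3) → L1-HIT  vc=[]
2: 0xdb (blk 27, set 3) → L1-HIT  vc=[]
3: 0xa3 (blk 20, set 0) → MISS  vc=[]
4: 0xfd (blk 31, set 3) → MISS  vc=[27]
5: 0xa7 (blk 20, set 0) → L1-HIT  vc=[27]
6: 0xdd (blk 27, set 3) → VC-HIT  vc=[31]
7: 0xe3 (blk 28, set 0) → MISS  vc=[31, 20]
8: 0xdf (blk 27, set 3) → L1-HIT  vc=[31, 20]
9: 0xa2 (blk 20, set 0) → VC-HIT  vc=[31, 28]
10: 0xdb (blk 27, set 3) → L1-HIT  vc=[31, 28]

OUTCOME = L1-HIT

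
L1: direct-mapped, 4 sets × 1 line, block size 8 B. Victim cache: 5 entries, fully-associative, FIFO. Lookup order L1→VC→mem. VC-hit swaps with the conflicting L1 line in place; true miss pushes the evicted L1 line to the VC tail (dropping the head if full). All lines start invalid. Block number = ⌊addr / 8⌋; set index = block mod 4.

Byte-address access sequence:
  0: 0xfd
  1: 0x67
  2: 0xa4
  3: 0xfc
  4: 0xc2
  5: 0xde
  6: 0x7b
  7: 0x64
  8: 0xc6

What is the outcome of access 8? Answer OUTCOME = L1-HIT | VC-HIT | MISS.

OUTCOME = VC-HIT

#0 0xfd→b31/s3 MISS; vc=[]
#1 0x67→b12/s0 MISS; vc=[]
#2 0xa4→b20/s0 MISS; vc=[12]
#3 0xfc→b31/s3 L1-HIT; vc=[12]
#4 0xc2→b24/s0 MISS; vc=[12,20]
#5 0xde→b27/s3 MISS; vc=[12,20,31]
#6 0x7b→b15/s3 MISS; vc=[12,20,31,27]
#7 0x64→b12/s0 VC-HIT; vc=[24,20,31,27]
#8 0xc6→b24/s0 VC-HIT; vc=[12,20,31,27]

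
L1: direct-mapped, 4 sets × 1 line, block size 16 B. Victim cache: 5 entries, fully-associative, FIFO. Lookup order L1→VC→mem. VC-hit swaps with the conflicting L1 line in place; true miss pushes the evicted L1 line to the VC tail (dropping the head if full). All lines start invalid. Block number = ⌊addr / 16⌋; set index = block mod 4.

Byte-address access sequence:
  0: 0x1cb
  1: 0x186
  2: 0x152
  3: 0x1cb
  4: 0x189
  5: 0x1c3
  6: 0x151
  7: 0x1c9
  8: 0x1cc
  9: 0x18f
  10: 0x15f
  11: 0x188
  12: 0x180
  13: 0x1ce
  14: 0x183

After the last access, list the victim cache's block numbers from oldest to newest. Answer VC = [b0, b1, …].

  [0] addr=0x1cb blk=28 s=0: MISS | VC []
  [1] addr=0x186 blk=24 s=0: MISS | VC [28]
  [2] addr=0x152 blk=21 s=1: MISS | VC [28]
  [3] addr=0x1cb blk=28 s=0: VC-HIT | VC [24]
  [4] addr=0x189 blk=24 s=0: VC-HIT | VC [28]
  [5] addr=0x1c3 blk=28 s=0: VC-HIT | VC [24]
  [6] addr=0x151 blk=21 s=1: L1-HIT | VC [24]
  [7] addr=0x1c9 blk=28 s=0: L1-HIT | VC [24]
  [8] addr=0x1cc blk=28 s=0: L1-HIT | VC [24]
  [9] addr=0x18f blk=24 s=0: VC-HIT | VC [28]
  [10] addr=0x15f blk=21 s=1: L1-HIT | VC [28]
  [11] addr=0x188 blk=24 s=0: L1-HIT | VC [28]
  [12] addr=0x180 blk=24 s=0: L1-HIT | VC [28]
  [13] addr=0x1ce blk=28 s=0: VC-HIT | VC [24]
  [14] addr=0x183 blk=24 s=0: VC-HIT | VC [28]

VC = [28]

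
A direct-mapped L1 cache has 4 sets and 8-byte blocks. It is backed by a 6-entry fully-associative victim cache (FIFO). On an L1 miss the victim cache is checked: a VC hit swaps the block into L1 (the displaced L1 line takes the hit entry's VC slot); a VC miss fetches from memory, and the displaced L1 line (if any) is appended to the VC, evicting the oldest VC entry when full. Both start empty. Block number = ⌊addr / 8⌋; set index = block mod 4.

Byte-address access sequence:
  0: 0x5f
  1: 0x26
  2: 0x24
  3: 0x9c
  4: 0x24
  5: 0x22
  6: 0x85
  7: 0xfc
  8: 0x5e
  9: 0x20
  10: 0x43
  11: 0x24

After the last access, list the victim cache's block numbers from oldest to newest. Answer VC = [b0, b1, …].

VC = [31, 16, 19, 8]

  [0] addr=0x5f blk=11 s=3: MISS | VC []
  [1] addr=0x26 blk=4 s=0: MISS | VC []
  [2] addr=0x24 blk=4 s=0: L1-HIT | VC []
  [3] addr=0x9c blk=19 s=3: MISS | VC [11]
  [4] addr=0x24 blk=4 s=0: L1-HIT | VC [11]
  [5] addr=0x22 blk=4 s=0: L1-HIT | VC [11]
  [6] addr=0x85 blk=16 s=0: MISS | VC [11, 4]
  [7] addr=0xfc blk=31 s=3: MISS | VC [11, 4, 19]
  [8] addr=0x5e blk=11 s=3: VC-HIT | VC [31, 4, 19]
  [9] addr=0x20 blk=4 s=0: VC-HIT | VC [31, 16, 19]
  [10] addr=0x43 blk=8 s=0: MISS | VC [31, 16, 19, 4]
  [11] addr=0x24 blk=4 s=0: VC-HIT | VC [31, 16, 19, 8]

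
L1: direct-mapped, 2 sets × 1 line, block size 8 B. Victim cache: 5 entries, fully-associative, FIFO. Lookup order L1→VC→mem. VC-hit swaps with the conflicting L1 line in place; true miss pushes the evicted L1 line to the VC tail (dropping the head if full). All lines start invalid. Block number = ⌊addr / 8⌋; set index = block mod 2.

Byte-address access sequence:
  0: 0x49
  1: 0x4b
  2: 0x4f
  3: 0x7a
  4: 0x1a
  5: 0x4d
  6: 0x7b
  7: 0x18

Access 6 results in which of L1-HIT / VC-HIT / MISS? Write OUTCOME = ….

OUTCOME = VC-HIT

  [0] addr=0x49 blk=9 s=1: MISS | VC []
  [1] addr=0x4b blk=9 s=1: L1-HIT | VC []
  [2] addr=0x4f blk=9 s=1: L1-HIT | VC []
  [3] addr=0x7a blk=15 s=1: MISS | VC [9]
  [4] addr=0x1a blk=3 s=1: MISS | VC [9, 15]
  [5] addr=0x4d blk=9 s=1: VC-HIT | VC [3, 15]
  [6] addr=0x7b blk=15 s=1: VC-HIT | VC [3, 9]
  [7] addr=0x18 blk=3 s=1: VC-HIT | VC [15, 9]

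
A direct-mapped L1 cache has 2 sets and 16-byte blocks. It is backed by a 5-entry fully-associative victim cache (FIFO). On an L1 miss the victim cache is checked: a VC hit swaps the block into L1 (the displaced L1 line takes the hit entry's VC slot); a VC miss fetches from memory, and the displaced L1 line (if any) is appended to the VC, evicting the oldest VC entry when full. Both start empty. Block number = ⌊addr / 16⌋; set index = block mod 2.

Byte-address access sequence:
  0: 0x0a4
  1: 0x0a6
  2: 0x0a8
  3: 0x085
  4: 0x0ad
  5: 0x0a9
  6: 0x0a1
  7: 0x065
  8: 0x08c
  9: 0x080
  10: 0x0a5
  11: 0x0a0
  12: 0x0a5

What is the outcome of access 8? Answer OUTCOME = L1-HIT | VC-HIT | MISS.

OUTCOME = VC-HIT

0: 0xa4 (blk 10, set 0) → MISS  vc=[]
1: 0xa6 (blk 10, set 0) → L1-HIT  vc=[]
2: 0xa8 (blk 10, set 0) → L1-HIT  vc=[]
3: 0x85 (blk 8, set 0) → MISS  vc=[10]
4: 0xad (blk 10, set 0) → VC-HIT  vc=[8]
5: 0xa9 (blk 10, set 0) → L1-HIT  vc=[8]
6: 0xa1 (blk 10, set 0) → L1-HIT  vc=[8]
7: 0x65 (blk 6, set 0) → MISS  vc=[8, 10]
8: 0x8c (blk 8, set 0) → VC-HIT  vc=[6, 10]
9: 0x80 (blk 8, set 0) → L1-HIT  vc=[6, 10]
10: 0xa5 (blk 10, set 0) → VC-HIT  vc=[6, 8]
11: 0xa0 (blk 10, set 0) → L1-HIT  vc=[6, 8]
12: 0xa5 (blk 10, set 0) → L1-HIT  vc=[6, 8]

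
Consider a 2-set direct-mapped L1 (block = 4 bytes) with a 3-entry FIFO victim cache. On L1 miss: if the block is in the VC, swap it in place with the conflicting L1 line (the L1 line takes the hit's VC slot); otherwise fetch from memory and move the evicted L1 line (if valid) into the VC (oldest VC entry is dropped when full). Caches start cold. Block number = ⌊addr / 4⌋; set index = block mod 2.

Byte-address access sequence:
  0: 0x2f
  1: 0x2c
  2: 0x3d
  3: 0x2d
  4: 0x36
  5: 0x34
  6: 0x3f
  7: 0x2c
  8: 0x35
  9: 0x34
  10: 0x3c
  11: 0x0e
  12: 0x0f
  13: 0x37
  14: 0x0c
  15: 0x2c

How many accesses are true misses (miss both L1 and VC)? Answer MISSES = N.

  [0] addr=0x2f blk=11 s=1: MISS | VC []
  [1] addr=0x2c blk=11 s=1: L1-HIT | VC []
  [2] addr=0x3d blk=15 s=1: MISS | VC [11]
  [3] addr=0x2d blk=11 s=1: VC-HIT | VC [15]
  [4] addr=0x36 blk=13 s=1: MISS | VC [15, 11]
  [5] addr=0x34 blk=13 s=1: L1-HIT | VC [15, 11]
  [6] addr=0x3f blk=15 s=1: VC-HIT | VC [13, 11]
  [7] addr=0x2c blk=11 s=1: VC-HIT | VC [13, 15]
  [8] addr=0x35 blk=13 s=1: VC-HIT | VC [11, 15]
  [9] addr=0x34 blk=13 s=1: L1-HIT | VC [11, 15]
  [10] addr=0x3c blk=15 s=1: VC-HIT | VC [11, 13]
  [11] addr=0xe blk=3 s=1: MISS | VC [11, 13, 15]
  [12] addr=0xf blk=3 s=1: L1-HIT | VC [11, 13, 15]
  [13] addr=0x37 blk=13 s=1: VC-HIT | VC [11, 3, 15]
  [14] addr=0xc blk=3 s=1: VC-HIT | VC [11, 13, 15]
  [15] addr=0x2c blk=11 s=1: VC-HIT | VC [3, 13, 15]

MISSES = 4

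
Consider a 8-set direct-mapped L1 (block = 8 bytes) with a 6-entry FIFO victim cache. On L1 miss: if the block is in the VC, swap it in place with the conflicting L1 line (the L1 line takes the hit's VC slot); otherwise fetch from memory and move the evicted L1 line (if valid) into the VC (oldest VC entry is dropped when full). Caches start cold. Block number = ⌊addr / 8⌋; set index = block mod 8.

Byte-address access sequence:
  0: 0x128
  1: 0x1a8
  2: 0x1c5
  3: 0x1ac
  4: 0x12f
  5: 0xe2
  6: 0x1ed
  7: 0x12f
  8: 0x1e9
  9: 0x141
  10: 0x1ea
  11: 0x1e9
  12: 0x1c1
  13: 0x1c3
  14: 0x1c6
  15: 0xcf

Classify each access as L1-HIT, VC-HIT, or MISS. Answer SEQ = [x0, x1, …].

0: 0x128 (blk 37, set 5) → MISS  vc=[]
1: 0x1a8 (blk 53, set 5) → MISS  vc=[37]
2: 0x1c5 (blk 56, set 0) → MISS  vc=[37]
3: 0x1ac (blk 53, set 5) → L1-HIT  vc=[37]
4: 0x12f (blk 37, set 5) → VC-HIT  vc=[53]
5: 0xe2 (blk 28, set 4) → MISS  vc=[53]
6: 0x1ed (blk 61, set 5) → MISS  vc=[53, 37]
7: 0x12f (blk 37, set 5) → VC-HIT  vc=[53, 61]
8: 0x1e9 (blk 61, set 5) → VC-HIT  vc=[53, 37]
9: 0x141 (blk 40, set 0) → MISS  vc=[53, 37, 56]
10: 0x1ea (blk 61, set 5) → L1-HIT  vc=[53, 37, 56]
11: 0x1e9 (blk 61, set 5) → L1-HIT  vc=[53, 37, 56]
12: 0x1c1 (blk 56, set 0) → VC-HIT  vc=[53, 37, 40]
13: 0x1c3 (blk 56, set 0) → L1-HIT  vc=[53, 37, 40]
14: 0x1c6 (blk 56, set 0) → L1-HIT  vc=[53, 37, 40]
15: 0xcf (blk 25, set 1) → MISS  vc=[53, 37, 40]

SEQ = [MISS, MISS, MISS, L1-HIT, VC-HIT, MISS, MISS, VC-HIT, VC-HIT, MISS, L1-HIT, L1-HIT, VC-HIT, L1-HIT, L1-HIT, MISS]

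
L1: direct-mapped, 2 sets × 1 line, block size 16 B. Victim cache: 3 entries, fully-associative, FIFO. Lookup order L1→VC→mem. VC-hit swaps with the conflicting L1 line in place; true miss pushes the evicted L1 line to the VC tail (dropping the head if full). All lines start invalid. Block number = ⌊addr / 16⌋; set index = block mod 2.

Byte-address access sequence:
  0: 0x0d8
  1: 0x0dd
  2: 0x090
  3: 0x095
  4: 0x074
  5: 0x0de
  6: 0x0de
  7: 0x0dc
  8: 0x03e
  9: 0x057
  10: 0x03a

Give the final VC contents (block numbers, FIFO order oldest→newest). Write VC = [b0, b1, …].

#0 0xd8→b13/s1 MISS; vc=[]
#1 0xdd→b13/s1 L1-HIT; vc=[]
#2 0x90→b9/s1 MISS; vc=[13]
#3 0x95→b9/s1 L1-HIT; vc=[13]
#4 0x74→b7/s1 MISS; vc=[13,9]
#5 0xde→b13/s1 VC-HIT; vc=[7,9]
#6 0xde→b13/s1 L1-HIT; vc=[7,9]
#7 0xdc→b13/s1 L1-HIT; vc=[7,9]
#8 0x3e→b3/s1 MISS; vc=[7,9,13]
#9 0x57→b5/s1 MISS; vc=[9,13,3]
#10 0x3a→b3/s1 VC-HIT; vc=[9,13,5]

VC = [9, 13, 5]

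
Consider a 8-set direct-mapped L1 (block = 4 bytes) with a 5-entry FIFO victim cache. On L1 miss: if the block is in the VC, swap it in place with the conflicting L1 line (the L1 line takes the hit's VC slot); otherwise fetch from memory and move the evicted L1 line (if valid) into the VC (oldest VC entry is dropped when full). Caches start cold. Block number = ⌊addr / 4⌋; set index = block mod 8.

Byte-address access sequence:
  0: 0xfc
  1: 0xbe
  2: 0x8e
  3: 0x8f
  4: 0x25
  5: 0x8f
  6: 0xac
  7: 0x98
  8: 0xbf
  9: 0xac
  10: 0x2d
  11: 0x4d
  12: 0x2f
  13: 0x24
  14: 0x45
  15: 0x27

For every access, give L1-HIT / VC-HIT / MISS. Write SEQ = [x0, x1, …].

SEQ = [MISS, MISS, MISS, L1-HIT, MISS, L1-HIT, MISS, MISS, L1-HIT, L1-HIT, MISS, MISS, VC-HIT, L1-HIT, MISS, VC-HIT]

0: 0xfc (blk 63, set 7) → MISS  vc=[]
1: 0xbe (blk 47, set 7) → MISS  vc=[63]
2: 0x8e (blk 35, set 3) → MISS  vc=[63]
3: 0x8f (blk 35, set 3) → L1-HIT  vc=[63]
4: 0x25 (blk 9, set 1) → MISS  vc=[63]
5: 0x8f (blk 35, set 3) → L1-HIT  vc=[63]
6: 0xac (blk 43, set 3) → MISS  vc=[63, 35]
7: 0x98 (blk 38, set 6) → MISS  vc=[63, 35]
8: 0xbf (blk 47, set 7) → L1-HIT  vc=[63, 35]
9: 0xac (blk 43, set 3) → L1-HIT  vc=[63, 35]
10: 0x2d (blk 11, set 3) → MISS  vc=[63, 35, 43]
11: 0x4d (blk 19, set 3) → MISS  vc=[63, 35, 43, 11]
12: 0x2f (blk 11, set 3) → VC-HIT  vc=[63, 35, 43, 19]
13: 0x24 (blk 9, set 1) → L1-HIT  vc=[63, 35, 43, 19]
14: 0x45 (blk 17, set 1) → MISS  vc=[63, 35, 43, 19, 9]
15: 0x27 (blk 9, set 1) → VC-HIT  vc=[63, 35, 43, 19, 17]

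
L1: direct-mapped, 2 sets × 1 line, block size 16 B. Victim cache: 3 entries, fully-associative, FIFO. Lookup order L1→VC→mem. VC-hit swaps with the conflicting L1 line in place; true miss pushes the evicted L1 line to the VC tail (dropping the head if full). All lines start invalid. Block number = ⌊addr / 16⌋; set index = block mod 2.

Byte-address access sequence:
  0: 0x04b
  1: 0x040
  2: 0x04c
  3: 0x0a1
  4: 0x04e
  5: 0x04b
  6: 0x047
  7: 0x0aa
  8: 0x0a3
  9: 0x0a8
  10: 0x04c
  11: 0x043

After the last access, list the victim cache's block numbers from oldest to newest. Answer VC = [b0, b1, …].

#0 0x4b→b4/s0 MISS; vc=[]
#1 0x40→b4/s0 L1-HIT; vc=[]
#2 0x4c→b4/s0 L1-HIT; vc=[]
#3 0xa1→b10/s0 MISS; vc=[4]
#4 0x4e→b4/s0 VC-HIT; vc=[10]
#5 0x4b→b4/s0 L1-HIT; vc=[10]
#6 0x47→b4/s0 L1-HIT; vc=[10]
#7 0xaa→b10/s0 VC-HIT; vc=[4]
#8 0xa3→b10/s0 L1-HIT; vc=[4]
#9 0xa8→b10/s0 L1-HIT; vc=[4]
#10 0x4c→b4/s0 VC-HIT; vc=[10]
#11 0x43→b4/s0 L1-HIT; vc=[10]

VC = [10]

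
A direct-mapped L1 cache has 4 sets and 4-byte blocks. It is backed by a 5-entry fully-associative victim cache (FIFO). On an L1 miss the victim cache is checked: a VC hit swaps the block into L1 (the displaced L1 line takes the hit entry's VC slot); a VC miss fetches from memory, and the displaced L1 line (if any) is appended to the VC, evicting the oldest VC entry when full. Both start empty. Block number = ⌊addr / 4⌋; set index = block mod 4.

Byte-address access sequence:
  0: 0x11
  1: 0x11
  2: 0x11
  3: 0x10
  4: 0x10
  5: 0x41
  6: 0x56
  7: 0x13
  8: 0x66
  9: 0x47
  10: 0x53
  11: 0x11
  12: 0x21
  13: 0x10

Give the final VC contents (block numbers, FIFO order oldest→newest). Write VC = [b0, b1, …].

VC = [16, 21, 25, 20, 8]

  [0] addr=0x11 blk=4 s=0: MISS | VC []
  [1] addr=0x11 blk=4 s=0: L1-HIT | VC []
  [2] addr=0x11 blk=4 s=0: L1-HIT | VC []
  [3] addr=0x10 blk=4 s=0: L1-HIT | VC []
  [4] addr=0x10 blk=4 s=0: L1-HIT | VC []
  [5] addr=0x41 blk=16 s=0: MISS | VC [4]
  [6] addr=0x56 blk=21 s=1: MISS | VC [4]
  [7] addr=0x13 blk=4 s=0: VC-HIT | VC [16]
  [8] addr=0x66 blk=25 s=1: MISS | VC [16, 21]
  [9] addr=0x47 blk=17 s=1: MISS | VC [16, 21, 25]
  [10] addr=0x53 blk=20 s=0: MISS | VC [16, 21, 25, 4]
  [11] addr=0x11 blk=4 s=0: VC-HIT | VC [16, 21, 25, 20]
  [12] addr=0x21 blk=8 s=0: MISS | VC [16, 21, 25, 20, 4]
  [13] addr=0x10 blk=4 s=0: VC-HIT | VC [16, 21, 25, 20, 8]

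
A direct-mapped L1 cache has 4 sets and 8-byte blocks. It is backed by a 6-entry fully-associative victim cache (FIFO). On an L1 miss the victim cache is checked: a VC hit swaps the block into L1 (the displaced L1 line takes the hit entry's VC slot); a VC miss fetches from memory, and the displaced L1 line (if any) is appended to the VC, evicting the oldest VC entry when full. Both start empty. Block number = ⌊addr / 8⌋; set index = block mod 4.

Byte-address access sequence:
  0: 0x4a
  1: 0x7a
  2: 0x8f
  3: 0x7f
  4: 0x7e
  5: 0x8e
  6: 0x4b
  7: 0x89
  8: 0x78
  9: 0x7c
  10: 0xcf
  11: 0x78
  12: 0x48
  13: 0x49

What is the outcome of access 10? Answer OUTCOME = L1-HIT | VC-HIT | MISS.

  [0] addr=0x4a blk=9 s=1: MISS | VC []
  [1] addr=0x7a blk=15 s=3: MISS | VC []
  [2] addr=0x8f blk=17 s=1: MISS | VC [9]
  [3] addr=0x7f blk=15 s=3: L1-HIT | VC [9]
  [4] addr=0x7e blk=15 s=3: L1-HIT | VC [9]
  [5] addr=0x8e blk=17 s=1: L1-HIT | VC [9]
  [6] addr=0x4b blk=9 s=1: VC-HIT | VC [17]
  [7] addr=0x89 blk=17 s=1: VC-HIT | VC [9]
  [8] addr=0x78 blk=15 s=3: L1-HIT | VC [9]
  [9] addr=0x7c blk=15 s=3: L1-HIT | VC [9]
  [10] addr=0xcf blk=25 s=1: MISS | VC [9, 17]
  [11] addr=0x78 blk=15 s=3: L1-HIT | VC [9, 17]
  [12] addr=0x48 blk=9 s=1: VC-HIT | VC [25, 17]
  [13] addr=0x49 blk=9 s=1: L1-HIT | VC [25, 17]

OUTCOME = MISS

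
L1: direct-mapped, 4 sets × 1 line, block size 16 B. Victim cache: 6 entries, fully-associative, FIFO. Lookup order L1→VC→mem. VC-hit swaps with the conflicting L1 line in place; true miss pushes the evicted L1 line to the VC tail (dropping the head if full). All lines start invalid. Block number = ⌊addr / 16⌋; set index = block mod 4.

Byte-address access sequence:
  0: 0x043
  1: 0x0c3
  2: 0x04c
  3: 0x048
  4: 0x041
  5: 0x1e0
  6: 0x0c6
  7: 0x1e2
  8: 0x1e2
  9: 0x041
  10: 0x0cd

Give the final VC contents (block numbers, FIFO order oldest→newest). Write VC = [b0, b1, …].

VC = [4]

#0 0x43→b4/s0 MISS; vc=[]
#1 0xc3→b12/s0 MISS; vc=[4]
#2 0x4c→b4/s0 VC-HIT; vc=[12]
#3 0x48→b4/s0 L1-HIT; vc=[12]
#4 0x41→b4/s0 L1-HIT; vc=[12]
#5 0x1e0→b30/s2 MISS; vc=[12]
#6 0xc6→b12/s0 VC-HIT; vc=[4]
#7 0x1e2→b30/s2 L1-HIT; vc=[4]
#8 0x1e2→b30/s2 L1-HIT; vc=[4]
#9 0x41→b4/s0 VC-HIT; vc=[12]
#10 0xcd→b12/s0 VC-HIT; vc=[4]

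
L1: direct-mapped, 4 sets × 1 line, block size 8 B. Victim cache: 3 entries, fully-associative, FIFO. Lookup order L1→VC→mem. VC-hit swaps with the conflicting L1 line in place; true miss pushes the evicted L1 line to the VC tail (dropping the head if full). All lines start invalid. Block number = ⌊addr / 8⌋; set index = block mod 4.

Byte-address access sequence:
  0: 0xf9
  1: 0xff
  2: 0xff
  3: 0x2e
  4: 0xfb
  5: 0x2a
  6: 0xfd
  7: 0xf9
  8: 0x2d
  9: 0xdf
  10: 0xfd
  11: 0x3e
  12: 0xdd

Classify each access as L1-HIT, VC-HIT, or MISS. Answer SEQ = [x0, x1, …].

SEQ = [MISS, L1-HIT, L1-HIT, MISS, L1-HIT, L1-HIT, L1-HIT, L1-HIT, L1-HIT, MISS, VC-HIT, MISS, VC-HIT]

  [0] addr=0xf9 blk=31 s=3: MISS | VC []
  [1] addr=0xff blk=31 s=3: L1-HIT | VC []
  [2] addr=0xff blk=31 s=3: L1-HIT | VC []
  [3] addr=0x2e blk=5 s=1: MISS | VC []
  [4] addr=0xfb blk=31 s=3: L1-HIT | VC []
  [5] addr=0x2a blk=5 s=1: L1-HIT | VC []
  [6] addr=0xfd blk=31 s=3: L1-HIT | VC []
  [7] addr=0xf9 blk=31 s=3: L1-HIT | VC []
  [8] addr=0x2d blk=5 s=1: L1-HIT | VC []
  [9] addr=0xdf blk=27 s=3: MISS | VC [31]
  [10] addr=0xfd blk=31 s=3: VC-HIT | VC [27]
  [11] addr=0x3e blk=7 s=3: MISS | VC [27, 31]
  [12] addr=0xdd blk=27 s=3: VC-HIT | VC [7, 31]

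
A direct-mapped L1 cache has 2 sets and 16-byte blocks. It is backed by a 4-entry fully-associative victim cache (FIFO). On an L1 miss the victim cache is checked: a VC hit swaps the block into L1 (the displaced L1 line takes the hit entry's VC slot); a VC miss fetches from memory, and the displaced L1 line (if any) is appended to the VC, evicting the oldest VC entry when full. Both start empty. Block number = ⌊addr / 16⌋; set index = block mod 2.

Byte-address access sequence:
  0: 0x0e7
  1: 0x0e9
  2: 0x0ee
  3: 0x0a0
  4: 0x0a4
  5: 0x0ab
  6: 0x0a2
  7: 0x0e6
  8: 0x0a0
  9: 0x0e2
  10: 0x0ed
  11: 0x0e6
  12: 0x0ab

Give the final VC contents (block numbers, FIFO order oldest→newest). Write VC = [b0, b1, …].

0: 0xe7 (blk 14, set 0) → MISS  vc=[]
1: 0xe9 (blk 14, set 0) → L1-HIT  vc=[]
2: 0xee (blk 14, set 0) → L1-HIT  vc=[]
3: 0xa0 (blk 10, set 0) → MISS  vc=[14]
4: 0xa4 (blk 10, set 0) → L1-HIT  vc=[14]
5: 0xab (blk 10, set 0) → L1-HIT  vc=[14]
6: 0xa2 (blk 10, set 0) → L1-HIT  vc=[14]
7: 0xe6 (blk 14, set 0) → VC-HIT  vc=[10]
8: 0xa0 (blk 10, set 0) → VC-HIT  vc=[14]
9: 0xe2 (blk 14, set 0) → VC-HIT  vc=[10]
10: 0xed (blk 14, set 0) → L1-HIT  vc=[10]
11: 0xe6 (blk 14, set 0) → L1-HIT  vc=[10]
12: 0xab (blk 10, set 0) → VC-HIT  vc=[14]

VC = [14]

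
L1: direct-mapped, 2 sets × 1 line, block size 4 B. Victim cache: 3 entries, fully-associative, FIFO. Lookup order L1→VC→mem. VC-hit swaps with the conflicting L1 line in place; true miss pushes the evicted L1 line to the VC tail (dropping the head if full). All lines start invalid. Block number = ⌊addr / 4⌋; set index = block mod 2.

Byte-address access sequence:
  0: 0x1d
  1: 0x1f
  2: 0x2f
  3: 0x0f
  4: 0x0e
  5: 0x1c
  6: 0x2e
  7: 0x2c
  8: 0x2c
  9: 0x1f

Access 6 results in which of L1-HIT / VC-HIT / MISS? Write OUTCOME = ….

OUTCOME = VC-HIT

  [0] addr=0x1d blk=7 s=1: MISS | VC []
  [1] addr=0x1f blk=7 s=1: L1-HIT | VC []
  [2] addr=0x2f blk=11 s=1: MISS | VC [7]
  [3] addr=0xf blk=3 s=1: MISS | VC [7, 11]
  [4] addr=0xe blk=3 s=1: L1-HIT | VC [7, 11]
  [5] addr=0x1c blk=7 s=1: VC-HIT | VC [3, 11]
  [6] addr=0x2e blk=11 s=1: VC-HIT | VC [3, 7]
  [7] addr=0x2c blk=11 s=1: L1-HIT | VC [3, 7]
  [8] addr=0x2c blk=11 s=1: L1-HIT | VC [3, 7]
  [9] addr=0x1f blk=7 s=1: VC-HIT | VC [3, 11]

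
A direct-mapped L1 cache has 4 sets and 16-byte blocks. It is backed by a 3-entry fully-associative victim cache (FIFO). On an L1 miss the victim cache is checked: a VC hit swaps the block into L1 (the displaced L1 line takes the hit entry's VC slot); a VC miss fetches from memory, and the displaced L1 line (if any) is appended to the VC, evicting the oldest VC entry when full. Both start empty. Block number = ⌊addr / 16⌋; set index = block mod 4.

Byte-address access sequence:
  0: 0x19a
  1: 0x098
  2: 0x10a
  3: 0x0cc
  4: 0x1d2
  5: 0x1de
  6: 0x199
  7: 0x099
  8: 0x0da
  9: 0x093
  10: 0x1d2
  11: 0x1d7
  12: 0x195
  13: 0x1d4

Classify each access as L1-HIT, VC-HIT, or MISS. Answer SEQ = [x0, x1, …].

SEQ = [MISS, MISS, MISS, MISS, MISS, L1-HIT, VC-HIT, VC-HIT, MISS, VC-HIT, MISS, L1-HIT, VC-HIT, VC-HIT]

#0 0x19a→b25/s1 MISS; vc=[]
#1 0x98→b9/s1 MISS; vc=[25]
#2 0x10a→b16/s0 MISS; vc=[25]
#3 0xcc→b12/s0 MISS; vc=[25,16]
#4 0x1d2→b29/s1 MISS; vc=[25,16,9]
#5 0x1de→b29/s1 L1-HIT; vc=[25,16,9]
#6 0x199→b25/s1 VC-HIT; vc=[29,16,9]
#7 0x99→b9/s1 VC-HIT; vc=[29,16,25]
#8 0xda→b13/s1 MISS; vc=[16,25,9]
#9 0x93→b9/s1 VC-HIT; vc=[16,25,13]
#10 0x1d2→b29/s1 MISS; vc=[25,13,9]
#11 0x1d7→b29/s1 L1-HIT; vc=[25,13,9]
#12 0x195→b25/s1 VC-HIT; vc=[29,13,9]
#13 0x1d4→b29/s1 VC-HIT; vc=[25,13,9]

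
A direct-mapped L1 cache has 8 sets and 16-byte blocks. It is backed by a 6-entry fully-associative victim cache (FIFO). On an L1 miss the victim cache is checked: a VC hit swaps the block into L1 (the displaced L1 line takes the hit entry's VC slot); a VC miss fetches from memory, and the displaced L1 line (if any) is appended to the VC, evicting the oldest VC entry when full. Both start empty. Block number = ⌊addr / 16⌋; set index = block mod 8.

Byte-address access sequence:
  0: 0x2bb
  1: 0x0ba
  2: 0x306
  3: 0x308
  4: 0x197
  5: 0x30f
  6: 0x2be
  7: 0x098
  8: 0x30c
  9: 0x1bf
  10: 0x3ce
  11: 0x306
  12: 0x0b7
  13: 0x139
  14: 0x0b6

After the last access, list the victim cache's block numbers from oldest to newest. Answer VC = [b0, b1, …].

VC = [27, 25, 43, 19]

0: 0x2bb (blk 43, set 3) → MISS  vc=[]
1: 0xba (blk 11, set 3) → MISS  vc=[43]
2: 0x306 (blk 48, set 0) → MISS  vc=[43]
3: 0x308 (blk 48, set 0) → L1-HIT  vc=[43]
4: 0x197 (blk 25, set 1) → MISS  vc=[43]
5: 0x30f (blk 48, set 0) → L1-HIT  vc=[43]
6: 0x2be (blk 43, set 3) → VC-HIT  vc=[11]
7: 0x98 (blk 9, set 1) → MISS  vc=[11, 25]
8: 0x30c (blk 48, set 0) → L1-HIT  vc=[11, 25]
9: 0x1bf (blk 27, set 3) → MISS  vc=[11, 25, 43]
10: 0x3ce (blk 60, set 4) → MISS  vc=[11, 25, 43]
11: 0x306 (blk 48, set 0) → L1-HIT  vc=[11, 25, 43]
12: 0xb7 (blk 11, set 3) → VC-HIT  vc=[27, 25, 43]
13: 0x139 (blk 19, set 3) → MISS  vc=[27, 25, 43, 11]
14: 0xb6 (blk 11, set 3) → VC-HIT  vc=[27, 25, 43, 19]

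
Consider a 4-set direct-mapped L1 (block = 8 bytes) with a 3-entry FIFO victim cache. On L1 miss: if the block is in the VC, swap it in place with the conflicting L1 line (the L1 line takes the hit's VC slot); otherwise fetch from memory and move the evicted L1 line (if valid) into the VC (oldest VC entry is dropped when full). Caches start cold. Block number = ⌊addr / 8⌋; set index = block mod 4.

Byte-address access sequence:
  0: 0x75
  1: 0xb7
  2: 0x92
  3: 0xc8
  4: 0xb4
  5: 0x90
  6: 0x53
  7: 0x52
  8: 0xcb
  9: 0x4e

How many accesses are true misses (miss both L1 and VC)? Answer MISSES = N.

0: 0x75 (blk 14, set 2) → MISS  vc=[]
1: 0xb7 (blk 22, set 2) → MISS  vc=[14]
2: 0x92 (blk 18, set 2) → MISS  vc=[14, 22]
3: 0xc8 (blk 25, set 1) → MISS  vc=[14, 22]
4: 0xb4 (blk 22, set 2) → VC-HIT  vc=[14, 18]
5: 0x90 (blk 18, set 2) → VC-HIT  vc=[14, 22]
6: 0x53 (blk 10, set 2) → MISS  vc=[14, 22, 18]
7: 0x52 (blk 10, set 2) → L1-HIT  vc=[14, 22, 18]
8: 0xcb (blk 25, set 1) → L1-HIT  vc=[14, 22, 18]
9: 0x4e (blk 9, set 1) → MISS  vc=[22, 18, 25]

MISSES = 6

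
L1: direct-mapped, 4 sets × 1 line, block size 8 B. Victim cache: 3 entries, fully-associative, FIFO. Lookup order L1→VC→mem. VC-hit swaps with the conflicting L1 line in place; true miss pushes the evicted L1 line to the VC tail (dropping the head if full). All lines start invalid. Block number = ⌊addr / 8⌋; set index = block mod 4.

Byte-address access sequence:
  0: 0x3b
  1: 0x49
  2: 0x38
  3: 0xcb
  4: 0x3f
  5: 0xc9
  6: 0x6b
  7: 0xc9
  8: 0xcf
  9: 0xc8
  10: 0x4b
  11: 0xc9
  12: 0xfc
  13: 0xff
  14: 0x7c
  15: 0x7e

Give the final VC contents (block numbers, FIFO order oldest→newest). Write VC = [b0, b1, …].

VC = [13, 7, 31]

  [0] addr=0x3b blk=7 s=3: MISS | VC []
  [1] addr=0x49 blk=9 s=1: MISS | VC []
  [2] addr=0x38 blk=7 s=3: L1-HIT | VC []
  [3] addr=0xcb blk=25 s=1: MISS | VC [9]
  [4] addr=0x3f blk=7 s=3: L1-HIT | VC [9]
  [5] addr=0xc9 blk=25 s=1: L1-HIT | VC [9]
  [6] addr=0x6b blk=13 s=1: MISS | VC [9, 25]
  [7] addr=0xc9 blk=25 s=1: VC-HIT | VC [9, 13]
  [8] addr=0xcf blk=25 s=1: L1-HIT | VC [9, 13]
  [9] addr=0xc8 blk=25 s=1: L1-HIT | VC [9, 13]
  [10] addr=0x4b blk=9 s=1: VC-HIT | VC [25, 13]
  [11] addr=0xc9 blk=25 s=1: VC-HIT | VC [9, 13]
  [12] addr=0xfc blk=31 s=3: MISS | VC [9, 13, 7]
  [13] addr=0xff blk=31 s=3: L1-HIT | VC [9, 13, 7]
  [14] addr=0x7c blk=15 s=3: MISS | VC [13, 7, 31]
  [15] addr=0x7e blk=15 s=3: L1-HIT | VC [13, 7, 31]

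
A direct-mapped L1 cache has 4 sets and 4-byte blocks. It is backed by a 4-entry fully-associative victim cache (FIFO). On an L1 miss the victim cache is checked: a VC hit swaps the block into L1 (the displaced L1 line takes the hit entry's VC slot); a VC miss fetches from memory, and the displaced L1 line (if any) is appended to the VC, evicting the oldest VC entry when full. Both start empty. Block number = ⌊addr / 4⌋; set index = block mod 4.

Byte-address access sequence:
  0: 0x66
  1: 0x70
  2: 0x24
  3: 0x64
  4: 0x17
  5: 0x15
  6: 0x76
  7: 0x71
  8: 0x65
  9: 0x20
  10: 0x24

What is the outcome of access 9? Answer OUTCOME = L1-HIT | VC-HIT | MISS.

OUTCOME = MISS

  [0] addr=0x66 blk=25 s=1: MISS | VC []
  [1] addr=0x70 blk=28 s=0: MISS | VC []
  [2] addr=0x24 blk=9 s=1: MISS | VC [25]
  [3] addr=0x64 blk=25 s=1: VC-HIT | VC [9]
  [4] addr=0x17 blk=5 s=1: MISS | VC [9, 25]
  [5] addr=0x15 blk=5 s=1: L1-HIT | VC [9, 25]
  [6] addr=0x76 blk=29 s=1: MISS | VC [9, 25, 5]
  [7] addr=0x71 blk=28 s=0: L1-HIT | VC [9, 25, 5]
  [8] addr=0x65 blk=25 s=1: VC-HIT | VC [9, 29, 5]
  [9] addr=0x20 blk=8 s=0: MISS | VC [9, 29, 5, 28]
  [10] addr=0x24 blk=9 s=1: VC-HIT | VC [25, 29, 5, 28]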